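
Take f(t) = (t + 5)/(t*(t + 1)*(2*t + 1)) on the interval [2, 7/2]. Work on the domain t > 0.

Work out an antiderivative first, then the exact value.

The denominator factors as t*(t + 1)*(2*t + 1); partial fractions split f into directly integrable pieces: -18/(2*t + 1) + 4/(t + 1) + 5/t.
F(t) = 5*log(t) - 9*log(t + 1/2) + 4*log(t + 1) is an antiderivative of f.
Check: d/dt[5*log(t) - 9*log(t + 1/2) + 4*log(t + 1)] = (t + 5)/(2*t**3 + 3*t**2 + t), which equals f(t).
F(7/2) = -9*log(4) + 4*log(9/2) + 5*log(7/2); F(2) = -9*log(5/2) + 5*log(2) + 4*log(3).
Integral = F(7/2) - F(2) = -9*log(4) - 4*log(3) - 5*log(2) + 4*log(9/2) + 5*log(7/2) + 9*log(5/2).

Antiderivative: F(t) = 5*log(t) - 9*log(t + 1/2) + 4*log(t + 1); value = -9*log(4) - 4*log(3) - 5*log(2) + 4*log(9/2) + 5*log(7/2) + 9*log(5/2)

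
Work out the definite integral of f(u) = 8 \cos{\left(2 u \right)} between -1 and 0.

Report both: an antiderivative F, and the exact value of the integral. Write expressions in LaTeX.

Check any antiderivative F(u) by computing F'(u) and comparing it with f(u).
F(u) = 4 \sin{\left(2 u \right)} is an antiderivative of f.
Check: d/du[4 \sin{\left(2 u \right)}] = 8 \cos{\left(2 u \right)} = f(u).
F(0) = 0; F(-1) = - 4 \sin{\left(2 \right)}.
Integral = F(0) - F(-1) = 4 \sin{\left(2 \right)}.

Antiderivative: F(u) = 4 \sin{\left(2 u \right)}; value = 4 \sin{\left(2 \right)}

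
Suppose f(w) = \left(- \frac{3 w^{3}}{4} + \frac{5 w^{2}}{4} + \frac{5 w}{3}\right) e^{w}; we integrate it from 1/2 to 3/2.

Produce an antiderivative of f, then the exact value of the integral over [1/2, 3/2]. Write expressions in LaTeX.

Antiderivative: F(w) = - \frac{\left(9 w^{3} - 42 w^{2} + 64 w - 64\right) e^{w}}{12}; value = - \frac{331 e^{\frac{1}{2}}}{96} + \frac{257 e^{\frac{3}{2}}}{96}

Recognize the product-rule pattern: f = u'v + uv' with u = - \frac{3 w^{3}}{4} + \frac{7 w^{2}}{2} - \frac{16 w}{3} + \frac{16}{3}, v = e^{w}, so integration by parts undoes it.
F(w) = - \frac{\left(9 w^{3} - 42 w^{2} + 64 w - 64\right) e^{w}}{12} is an antiderivative of f.
Check: d/dw[- \frac{\left(9 w^{3} - 42 w^{2} + 64 w - 64\right) e^{w}}{12}] = - \frac{3 w^{3} e^{w}}{4} + \frac{5 w^{2} e^{w}}{4} + \frac{5 w e^{w}}{3}, which equals f(w).
F(3/2) = \frac{257 e^{\frac{3}{2}}}{96}; F(1/2) = \frac{331 e^{\frac{1}{2}}}{96}.
Integral = F(3/2) - F(1/2) = - \frac{331 e^{\frac{1}{2}}}{96} + \frac{257 e^{\frac{3}{2}}}{96}.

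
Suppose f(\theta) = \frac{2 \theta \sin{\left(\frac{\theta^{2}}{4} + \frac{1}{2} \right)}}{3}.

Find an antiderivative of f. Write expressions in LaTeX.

The substitution u = \frac{\theta^{2}}{4} + \frac{1}{2} works: f is exactly (dF/du)*(du/d\theta) for that inner function.
Check: d/d\theta[- \frac{4 \cos{\left(\frac{\theta^{2}}{4} + \frac{1}{2} \right)}}{3}] = \frac{2 \theta \sin{\left(\frac{\theta^{2}}{4} + \frac{1}{2} \right)}}{3} = f(\theta).

An antiderivative is F(\theta) = - \frac{4 \cos{\left(\frac{\theta^{2}}{4} + \frac{1}{2} \right)}}{3}.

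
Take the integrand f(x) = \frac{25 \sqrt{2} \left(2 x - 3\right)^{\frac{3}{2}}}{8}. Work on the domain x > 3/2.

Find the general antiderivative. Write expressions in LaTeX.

Whatever form F(x) takes, F'(x) = f(x) is non-negotiable.
Check: d/dx[5 x^{2} \sqrt{x - \frac{3}{2}} - 15 x \sqrt{x - \frac{3}{2}} + \frac{45 \sqrt{x - \frac{3}{2}}}{4}] = \frac{\sqrt{2} \left(100 x^{2} - 300 x + 225\right)}{8 \sqrt{2 x - 3}}, which equals f(x).

F(x) = 5 x^{2} \sqrt{x - \frac{3}{2}} - 15 x \sqrt{x - \frac{3}{2}} + \frac{45 \sqrt{x - \frac{3}{2}}}{4} + C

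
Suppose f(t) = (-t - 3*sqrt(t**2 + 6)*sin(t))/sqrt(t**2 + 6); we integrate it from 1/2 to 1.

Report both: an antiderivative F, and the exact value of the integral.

Antiderivative: F(t) = -sqrt(t**2 + 6) + 3*cos(t); value = -sqrt(7) - 3*cos(1/2) + 3*cos(1) + 5/2

Differentiate the proposed F(t) back; it has to land on f(t) exactly.
F(t) = -sqrt(t**2 + 6) + 3*cos(t) is an antiderivative of f.
Check: d/dt[-sqrt(t**2 + 6) + 3*cos(t)] = (-t - 3*sqrt(t**2 + 6)*sin(t))/sqrt(t**2 + 6) = f(t).
F(1) = -sqrt(7) + 3*cos(1); F(1/2) = -5/2 + 3*cos(1/2).
Integral = F(1) - F(1/2) = -sqrt(7) - 3*cos(1/2) + 3*cos(1) + 5/2.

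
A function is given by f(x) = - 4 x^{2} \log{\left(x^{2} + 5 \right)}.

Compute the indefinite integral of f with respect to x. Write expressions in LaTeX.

For F(x) to be correct the identity F'(x) - f(x) = 0 must hold.
Check: d/dx[- \frac{4 \left(3 x^{3} \log{\left(x^{2} + 5 \right)} - 2 x^{3} + 30 x - 30 \sqrt{5} \operatorname{atan}{\left(\frac{\sqrt{5} x}{5} \right)}\right)}{9}] = - 4 x^{2} \log{\left(x^{2} + 5 \right)} = f(x).

F(x) = - \frac{4 \left(3 x^{3} \log{\left(x^{2} + 5 \right)} - 2 x^{3} + 30 x - 30 \sqrt{5} \operatorname{atan}{\left(\frac{\sqrt{5} x}{5} \right)}\right)}{9} + C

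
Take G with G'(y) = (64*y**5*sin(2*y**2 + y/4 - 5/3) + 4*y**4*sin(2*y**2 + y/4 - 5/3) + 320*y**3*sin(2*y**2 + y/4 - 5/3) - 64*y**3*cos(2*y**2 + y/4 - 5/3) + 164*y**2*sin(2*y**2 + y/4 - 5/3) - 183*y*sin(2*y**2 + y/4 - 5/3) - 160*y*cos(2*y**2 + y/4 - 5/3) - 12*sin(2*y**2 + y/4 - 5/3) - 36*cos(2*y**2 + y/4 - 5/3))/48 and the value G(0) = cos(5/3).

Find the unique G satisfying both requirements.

G(y) = (-y**4/3 - 5*y**2/3 - 3*y/4 + 1)*cos(2*y**2 + y/4 - 5/3)

Recognize the product-rule pattern: G'(y) = u'v + uv' with u = -y**4/3 - 5*y**2/3 - 3*y/4 + 1, v = cos(2*y**2 + y/4 - 5/3), so integration by parts undoes it.
A general antiderivative is (-y**4/3 - 5*y**2/3 - 3*y/4 + 1)*cos(2*y**2 + y/4 - 5/3) + C.
The condition gives C = cos(5/3) - (cos(5/3)) = 0.
So G(y) = (-y**4/3 - 5*y**2/3 - 3*y/4 + 1)*cos(2*y**2 + y/4 - 5/3).
Check: d/dy[(-y**4/3 - 5*y**2/3 - 3*y/4 + 1)*cos(2*y**2 + y/4 - 5/3)] = 4*y**5*sin(2*y**2 + y/4 - 5/3)/3 + y**4*sin(2*y**2 + y/4 - 5/3)/12 + 20*y**3*sin(2*y**2 + y/4 - 5/3)/3 - 4*y**3*cos(2*y**2 + y/4 - 5/3)/3 + 41*y**2*sin(2*y**2 + y/4 - 5/3)/12 - 61*y*sin(2*y**2 + y/4 - 5/3)/16 - 10*y*cos(2*y**2 + y/4 - 5/3)/3 - sin(2*y**2 + y/4 - 5/3)/4 - 3*cos(2*y**2 + y/4 - 5/3)/4, which equals G'(y).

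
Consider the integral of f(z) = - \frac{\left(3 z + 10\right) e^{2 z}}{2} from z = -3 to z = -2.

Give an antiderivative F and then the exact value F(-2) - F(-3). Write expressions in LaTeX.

Antiderivative: F(z) = - \frac{3 z e^{2 z}}{4} - \frac{17 e^{2 z}}{8}; value = - \frac{5}{8 e^{4}} - \frac{1}{8 e^{6}}

Recognize the product-rule pattern: f = u'v + uv' with u = - \frac{3 z}{4} - \frac{17}{8}, v = e^{2 z}, so integration by parts undoes it.
F(z) = - \frac{3 z e^{2 z}}{4} - \frac{17 e^{2 z}}{8} is an antiderivative of f.
Check: d/dz[- \frac{3 z e^{2 z}}{4} - \frac{17 e^{2 z}}{8}] = - \frac{3 z e^{2 z}}{2} - 5 e^{2 z}, which equals f(z).
F(-2) = - \frac{5}{8 e^{4}}; F(-3) = \frac{1}{8 e^{6}}.
Integral = F(-2) - F(-3) = - \frac{5}{8 e^{4}} - \frac{1}{8 e^{6}}.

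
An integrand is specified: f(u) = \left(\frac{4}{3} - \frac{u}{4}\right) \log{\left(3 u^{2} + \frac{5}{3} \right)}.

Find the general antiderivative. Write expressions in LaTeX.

F(u) = - \frac{u^{2} \log{\left(3 u^{2} + \frac{5}{3} \right)}}{8} + \frac{u^{2}}{8} + \frac{4 u \log{\left(3 u^{2} + \frac{5}{3} \right)}}{3} - \frac{8 u}{3} - \frac{5 \log{\left(u^{2} + \frac{5}{9} \right)}}{72} + \frac{8 \sqrt{5} \operatorname{atan}{\left(\frac{3 \sqrt{5} u}{5} \right)}}{9} + C

Recover f(u) by differentiating a candidate F(u); any mismatch rules it out.
Check: d/du[- \frac{u^{2} \log{\left(3 u^{2} + \frac{5}{3} \right)}}{8} + \frac{u^{2}}{8} + \frac{4 u \log{\left(3 u^{2} + \frac{5}{3} \right)}}{3} - \frac{8 u}{3} - \frac{5 \log{\left(u^{2} + \frac{5}{9} \right)}}{72} + \frac{8 \sqrt{5} \operatorname{atan}{\left(\frac{3 \sqrt{5} u}{5} \right)}}{9}] = - \frac{u \log{\left(3 u^{2} + \frac{5}{3} \right)}}{4} + \frac{4 \log{\left(3 u^{2} + \frac{5}{3} \right)}}{3}, which equals f(u).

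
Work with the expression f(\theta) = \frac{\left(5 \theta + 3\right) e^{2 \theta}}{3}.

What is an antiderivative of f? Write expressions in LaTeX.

Recognize the product-rule pattern: f = u'v + uv' with u = \frac{5 \theta}{6} + \frac{1}{12}, v = e^{2 \theta}, so integration by parts undoes it.
Check: d/d\theta[\frac{\left(10 \theta + 1\right) e^{2 \theta}}{12}] = \frac{5 \theta e^{2 \theta}}{3} + e^{2 \theta}, which equals f(\theta).

An antiderivative is F(\theta) = \frac{\left(10 \theta + 1\right) e^{2 \theta}}{12}.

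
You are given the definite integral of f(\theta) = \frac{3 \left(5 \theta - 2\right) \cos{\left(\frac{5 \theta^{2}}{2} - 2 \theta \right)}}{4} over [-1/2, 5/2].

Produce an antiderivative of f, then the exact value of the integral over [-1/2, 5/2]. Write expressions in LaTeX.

Antiderivative: F(\theta) = \frac{3 \sin{\left(\frac{5 \theta^{2}}{2} - 2 \theta \right)}}{4}; value = - \frac{3 \sin{\left(\frac{13}{8} \right)}}{4} + \frac{3 \sin{\left(\frac{85}{8} \right)}}{4}

f matches the chain-rule pattern g'(h)*h' with inner function h(\theta) = \frac{5 \theta^{2}}{2} - 2 \theta; substituting u = h(\theta) collapses the integral.
F(\theta) = \frac{3 \sin{\left(\frac{5 \theta^{2}}{2} - 2 \theta \right)}}{4} is an antiderivative of f.
Check: d/d\theta[\frac{3 \sin{\left(\frac{5 \theta^{2}}{2} - 2 \theta \right)}}{4}] = \frac{15 \theta \cos{\left(\frac{5 \theta^{2}}{2} - 2 \theta \right)}}{4} - \frac{3 \cos{\left(\frac{5 \theta^{2}}{2} - 2 \theta \right)}}{2}, which equals f(\theta).
F(5/2) = \frac{3 \sin{\left(\frac{85}{8} \right)}}{4}; F(-1/2) = \frac{3 \sin{\left(\frac{13}{8} \right)}}{4}.
Integral = F(5/2) - F(-1/2) = - \frac{3 \sin{\left(\frac{13}{8} \right)}}{4} + \frac{3 \sin{\left(\frac{85}{8} \right)}}{4}.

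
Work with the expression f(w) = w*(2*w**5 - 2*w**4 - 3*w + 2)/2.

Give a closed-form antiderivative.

An antiderivative is F(w) = w**2*(6*w**5 - 7*w**4 - 21*w + 21)/42.

Since d/dw undoes antidifferentiation here, F'(w) = f(w) is required of F(w).
Check: d/dw[w**2*(6*w**5 - 7*w**4 - 21*w + 21)/42] = w**6 - w**5 - 3*w**2/2 + w, which equals f(w).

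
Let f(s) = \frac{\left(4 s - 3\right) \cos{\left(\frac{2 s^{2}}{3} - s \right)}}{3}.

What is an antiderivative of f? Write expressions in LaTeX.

An antiderivative is F(s) = \sin{\left(\frac{2 s^{2}}{3} - s \right)}.

f matches the chain-rule pattern g'(h)*h' with inner function h(s) = \frac{2 s^{2}}{3} - s; substituting u = h(s) collapses the integral.
Check: d/ds[\sin{\left(\frac{2 s^{2}}{3} - s \right)}] = \frac{4 s \cos{\left(\frac{2 s^{2}}{3} - s \right)}}{3} - \cos{\left(\frac{2 s^{2}}{3} - s \right)}, which equals f(s).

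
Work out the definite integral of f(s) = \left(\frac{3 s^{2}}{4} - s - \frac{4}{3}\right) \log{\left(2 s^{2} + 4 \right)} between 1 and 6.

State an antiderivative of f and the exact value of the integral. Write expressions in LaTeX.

Antiderivative: F(s) = \frac{s^{3} \log{\left(2 s^{2} + 4 \right)}}{4} - \frac{s^{3}}{6} - \frac{s^{2} \log{\left(2 s^{2} + 4 \right)}}{2} + \frac{s^{2}}{2} - \frac{4 s \log{\left(2 s^{2} + 4 \right)}}{3} + \frac{11 s}{3} - \log{\left(s^{2} + 2 \right)} - \frac{11 \sqrt{2} \operatorname{atan}{\left(\frac{\sqrt{2} s}{2} \right)}}{3}; value = - \frac{11 \sqrt{2} \operatorname{atan}{\left(3 \sqrt{2} \right)}}{3} - \log{\left(38 \right)} + \log{\left(3 \right)} + \frac{19 \log{\left(6 \right)}}{12} + \frac{11 \sqrt{2} \operatorname{atan}{\left(\frac{\sqrt{2}}{2} \right)}}{3} + 28 \log{\left(76 \right)}

An antiderivative F(s) passes only if d/ds[F] lands on f(s) exactly.
F(s) = \frac{s^{3} \log{\left(2 s^{2} + 4 \right)}}{4} - \frac{s^{3}}{6} - \frac{s^{2} \log{\left(2 s^{2} + 4 \right)}}{2} + \frac{s^{2}}{2} - \frac{4 s \log{\left(2 s^{2} + 4 \right)}}{3} + \frac{11 s}{3} - \log{\left(s^{2} + 2 \right)} - \frac{11 \sqrt{2} \operatorname{atan}{\left(\frac{\sqrt{2} s}{2} \right)}}{3} is an antiderivative of f.
Check: d/ds[\frac{s^{3} \log{\left(2 s^{2} + 4 \right)}}{4} - \frac{s^{3}}{6} - \frac{s^{2} \log{\left(2 s^{2} + 4 \right)}}{2} + \frac{s^{2}}{2} - \frac{4 s \log{\left(2 s^{2} + 4 \right)}}{3} + \frac{11 s}{3} - \log{\left(s^{2} + 2 \right)} - \frac{11 \sqrt{2} \operatorname{atan}{\left(\frac{\sqrt{2} s}{2} \right)}}{3}] = \frac{3 s^{2} \log{\left(s^{2} + 2 \right)}}{4} + \frac{3 s^{2} \log{\left(2 \right)}}{4} - s \log{\left(s^{2} + 2 \right)} - s \log{\left(2 \right)} - \frac{4 \log{\left(s^{2} + 2 \right)}}{3} - \frac{4 \log{\left(2 \right)}}{3}, which equals f(s).
F(6) = - \frac{11 \sqrt{2} \operatorname{atan}{\left(3 \sqrt{2} \right)}}{3} - \log{\left(38 \right)} + 4 + 28 \log{\left(76 \right)}; F(1) = - \frac{11 \sqrt{2} \operatorname{atan}{\left(\frac{\sqrt{2}}{2} \right)}}{3} - \frac{19 \log{\left(6 \right)}}{12} - \log{\left(3 \right)} + 4.
Integral = F(6) - F(1) = - \frac{11 \sqrt{2} \operatorname{atan}{\left(3 \sqrt{2} \right)}}{3} - \log{\left(38 \right)} + \log{\left(3 \right)} + \frac{19 \log{\left(6 \right)}}{12} + \frac{11 \sqrt{2} \operatorname{atan}{\left(\frac{\sqrt{2}}{2} \right)}}{3} + 28 \log{\left(76 \right)}.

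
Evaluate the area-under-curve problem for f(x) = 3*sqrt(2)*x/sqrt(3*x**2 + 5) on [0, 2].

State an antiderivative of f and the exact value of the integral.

The substitution u = 3*x**2/2 + 5/2 works: f is exactly (dF/du)*(du/dx) for that inner function.
F(x) = sqrt(2)*sqrt(3*x**2 + 5) is an antiderivative of f.
Check: d/dx[sqrt(2)*sqrt(3*x**2 + 5)] = 3*sqrt(2)*x/sqrt(3*x**2 + 5) = f(x).
F(2) = sqrt(34); F(0) = sqrt(10).
Integral = F(2) - F(0) = -sqrt(10) + sqrt(34).

Antiderivative: F(x) = sqrt(2)*sqrt(3*x**2 + 5); value = -sqrt(10) + sqrt(34)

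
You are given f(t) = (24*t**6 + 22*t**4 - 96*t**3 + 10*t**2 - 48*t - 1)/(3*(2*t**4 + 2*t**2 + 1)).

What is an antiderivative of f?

An antiderivative is F(t) = 4*t**3/3 - t/3 - 4*log(2*t**4 + 2*t**2 + 1).

Check any antiderivative F(t) by computing F'(t) and comparing it with f(t).
Check: d/dt[4*t**3/3 - t/3 - 4*log(2*t**4 + 2*t**2 + 1)] = (24*t**6 + 22*t**4 - 96*t**3 + 10*t**2 - 48*t - 1)/(6*t**4 + 6*t**2 + 3), which equals f(t).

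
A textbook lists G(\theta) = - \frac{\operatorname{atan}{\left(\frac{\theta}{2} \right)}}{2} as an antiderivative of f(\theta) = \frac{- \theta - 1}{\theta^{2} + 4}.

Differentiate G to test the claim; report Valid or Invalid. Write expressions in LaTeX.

Invalid: d/d\theta[G] - f = \frac{\theta}{\theta^{2} + 4}, which is not 0.

d/d\theta[G] = - \frac{1}{\theta^{2} + 4}
d/d\theta[G] - f(\theta) = \frac{\theta}{\theta^{2} + 4} != 0.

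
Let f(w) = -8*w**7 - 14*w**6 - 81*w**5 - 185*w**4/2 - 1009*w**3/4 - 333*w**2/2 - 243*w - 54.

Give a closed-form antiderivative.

An antiderivative is F(w) = -w**8 - 2*w**7 - 27*w**6/2 - 37*w**5/2 - 1009*w**4/16 - 111*w**3/2 - 243*w**2/2 - 54*w.

f matches the chain-rule pattern g'(h)*h' with inner function h(w) = w**2 + w/2 + 3; substituting u = h(w) collapses the integral.
Check: d/dw[-w**8 - 2*w**7 - 27*w**6/2 - 37*w**5/2 - 1009*w**4/16 - 111*w**3/2 - 243*w**2/2 - 54*w] = -8*w**7 - 14*w**6 - 81*w**5 - 185*w**4/2 - 1009*w**3/4 - 333*w**2/2 - 243*w - 54 = f(w).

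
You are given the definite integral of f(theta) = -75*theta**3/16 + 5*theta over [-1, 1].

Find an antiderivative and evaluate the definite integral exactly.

Antiderivative: F(theta) = -75*theta**4/64 + 5*theta**2/2; value = 0

The substitution u = 5*theta**2/4 - 4/3 works: f is exactly (dF/du)*(du/dtheta) for that inner function.
F(theta) = -75*theta**4/64 + 5*theta**2/2 is an antiderivative of f.
Check: d/dtheta[-75*theta**4/64 + 5*theta**2/2] = -75*theta**3/16 + 5*theta = f(theta).
F(1) = 85/64; F(-1) = 85/64.
Integral = F(1) - F(-1) = 0.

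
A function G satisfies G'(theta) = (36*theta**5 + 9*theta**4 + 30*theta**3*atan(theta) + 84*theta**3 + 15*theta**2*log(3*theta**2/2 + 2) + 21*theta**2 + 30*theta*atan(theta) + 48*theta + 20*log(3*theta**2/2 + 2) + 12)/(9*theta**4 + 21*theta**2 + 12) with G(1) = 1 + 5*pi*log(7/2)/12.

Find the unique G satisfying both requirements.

G(theta) = (6*theta**2 + 3*theta + 5*log(3*theta**2/2 + 2)*atan(theta) - 6)/3

The proposed G(theta) is checked by its d/dtheta: the result must match the given G'(theta).
A general antiderivative is 2*theta**2 + theta + 5*log(3*theta**2/2 + 2)*atan(theta)/3 - 2 + C.
The condition gives C = 1 + 5*pi*log(7/2)/12 - (1 + 5*pi*log(7/2)/12) = 0.
So G(theta) = (6*theta**2 + 3*theta + 5*log(3*theta**2/2 + 2)*atan(theta) - 6)/3.
Check: d/dtheta[(6*theta**2 + 3*theta + 5*log(3*theta**2/2 + 2)*atan(theta) - 6)/3] = (36*theta**5 + 9*theta**4 + 30*theta**3*atan(theta) + 84*theta**3 + 15*theta**2*log(3*theta**2/2 + 2) + 21*theta**2 + 30*theta*atan(theta) + 48*theta + 20*log(3*theta**2/2 + 2) + 12)/(9*theta**4 + 21*theta**2 + 12) = G'(theta).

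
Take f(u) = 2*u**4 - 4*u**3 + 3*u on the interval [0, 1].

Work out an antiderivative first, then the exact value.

Antiderivative: F(u) = 2*u**5/5 - u**4 + 3*u**2/2; value = 9/10

Integrate term by term and add the pieces.
F(u) = 2*u**5/5 - u**4 + 3*u**2/2 is an antiderivative of f.
Check: d/du[2*u**5/5 - u**4 + 3*u**2/2] = 2*u**4 - 4*u**3 + 3*u = f(u).
F(1) = 9/10; F(0) = 0.
Integral = F(1) - F(0) = 9/10.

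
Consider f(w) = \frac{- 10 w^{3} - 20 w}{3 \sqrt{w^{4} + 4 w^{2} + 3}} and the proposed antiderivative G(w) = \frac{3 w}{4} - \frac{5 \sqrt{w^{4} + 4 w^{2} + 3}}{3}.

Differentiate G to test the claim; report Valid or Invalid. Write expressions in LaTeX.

Invalid: d/dw[G] - f = \frac{3}{4}, which is not 0.

d/dw[G] = \frac{- 40 w^{3} - 80 w + 9 \sqrt{w^{4} + 4 w^{2} + 3}}{12 \sqrt{w^{4} + 4 w^{2} + 3}}
d/dw[G] - f(w) = \frac{3}{4} != 0.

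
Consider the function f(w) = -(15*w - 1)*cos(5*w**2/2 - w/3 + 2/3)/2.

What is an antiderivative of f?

An antiderivative is F(w) = -3*sin(5*w**2/2 - w/3 + 2/3)/2.

f matches the chain-rule pattern g'(h)*h' with inner function h(w) = 5*w**2/2 - w/3 + 2/3; substituting u = h(w) collapses the integral.
Check: d/dw[-3*sin(5*w**2/2 - w/3 + 2/3)/2] = -15*w*cos(5*w**2/2 - w/3 + 2/3)/2 + cos(5*w**2/2 - w/3 + 2/3)/2, which equals f(w).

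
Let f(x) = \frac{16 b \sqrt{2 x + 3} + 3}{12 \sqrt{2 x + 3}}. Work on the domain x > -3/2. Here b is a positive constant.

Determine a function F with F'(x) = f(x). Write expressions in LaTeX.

A first test for any F(x): its x-derivative must equal f(x) identically.
Check: d/dx[\frac{4 b x}{3} + \frac{\sqrt{2 x + 3}}{4}] = \frac{16 b \sqrt{2 x + 3} + 3}{12 \sqrt{2 x + 3}} = f(x).

An antiderivative is F(x) = \frac{4 b x}{3} + \frac{\sqrt{2 x + 3}}{4}.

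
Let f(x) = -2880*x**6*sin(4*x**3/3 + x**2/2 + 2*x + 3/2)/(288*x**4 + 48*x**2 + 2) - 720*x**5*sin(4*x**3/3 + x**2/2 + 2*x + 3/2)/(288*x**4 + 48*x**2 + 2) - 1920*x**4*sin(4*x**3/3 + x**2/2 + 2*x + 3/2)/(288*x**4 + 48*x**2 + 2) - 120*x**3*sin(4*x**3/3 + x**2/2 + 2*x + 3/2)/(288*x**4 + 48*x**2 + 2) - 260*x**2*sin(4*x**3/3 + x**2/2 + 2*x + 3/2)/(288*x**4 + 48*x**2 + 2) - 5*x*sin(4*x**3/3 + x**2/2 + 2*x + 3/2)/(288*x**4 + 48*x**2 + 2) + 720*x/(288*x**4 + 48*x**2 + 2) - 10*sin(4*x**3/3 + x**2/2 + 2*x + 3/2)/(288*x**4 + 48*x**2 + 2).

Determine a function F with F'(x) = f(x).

An antiderivative is F(x) = 5*(12*x**2*cos(4*x**3/3 + x**2/2 + 2*x + 3/2) + cos(4*x**3/3 + x**2/2 + 2*x + 3/2) - 6)/(2*(12*x**2 + 1)).

Integrate term by term and add the pieces.
Check: d/dx[5*(12*x**2*cos(4*x**3/3 + x**2/2 + 2*x + 3/2) + cos(4*x**3/3 + x**2/2 + 2*x + 3/2) - 6)/(2*(12*x**2 + 1))] = (-2880*x**6*sin(4*x**3/3 + x**2/2 + 2*x + 3/2) - 720*x**5*sin(4*x**3/3 + x**2/2 + 2*x + 3/2) - 1920*x**4*sin(4*x**3/3 + x**2/2 + 2*x + 3/2) - 120*x**3*sin(4*x**3/3 + x**2/2 + 2*x + 3/2) - 260*x**2*sin(4*x**3/3 + x**2/2 + 2*x + 3/2) - 5*x*sin(4*x**3/3 + x**2/2 + 2*x + 3/2) + 720*x - 10*sin(4*x**3/3 + x**2/2 + 2*x + 3/2))/(288*x**4 + 48*x**2 + 2), which equals f(x).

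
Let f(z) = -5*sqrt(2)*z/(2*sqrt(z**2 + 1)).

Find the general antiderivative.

F(z) = -5*sqrt(2)*sqrt(z**2 + 1)/2 + C

f matches the chain-rule pattern g'(h)*h' with inner function h(z) = 2*z**2 + 2; substituting u = h(z) collapses the integral.
Check: d/dz[-5*sqrt(2)*sqrt(z**2 + 1)/2] = -5*sqrt(2)*z/(2*sqrt(z**2 + 1)) = f(z).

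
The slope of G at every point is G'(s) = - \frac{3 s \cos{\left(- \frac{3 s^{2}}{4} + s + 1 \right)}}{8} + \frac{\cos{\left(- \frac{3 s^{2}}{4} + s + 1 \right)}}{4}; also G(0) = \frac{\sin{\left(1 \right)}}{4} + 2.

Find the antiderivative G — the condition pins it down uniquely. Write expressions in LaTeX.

G(s) = \frac{\sin{\left(- \frac{3 s^{2}}{4} + s + 1 \right)}}{4} + 2

The substitution u = - \frac{3 s^{2}}{4} + s + 1 works: G'(s) is exactly (dG/du)*(du/ds) for that inner function.
A general antiderivative is \frac{\sin{\left(- \frac{3 s^{2}}{4} + s + 1 \right)}}{4} + C.
The condition gives C = \frac{\sin{\left(1 \right)}}{4} + 2 - (\frac{\sin{\left(1 \right)}}{4}) = 2.
So G(s) = \frac{\sin{\left(- \frac{3 s^{2}}{4} + s + 1 \right)}}{4} + 2.
Check: d/ds[\frac{\sin{\left(- \frac{3 s^{2}}{4} + s + 1 \right)}}{4} + 2] = - \frac{3 s \cos{\left(- \frac{3 s^{2}}{4} + s + 1 \right)}}{8} + \frac{\cos{\left(- \frac{3 s^{2}}{4} + s + 1 \right)}}{4} = G'(s).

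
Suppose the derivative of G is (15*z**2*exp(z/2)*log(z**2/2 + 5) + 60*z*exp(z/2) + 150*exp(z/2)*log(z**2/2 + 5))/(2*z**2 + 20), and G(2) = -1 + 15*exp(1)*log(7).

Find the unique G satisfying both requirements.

G'(z) has the shape u'v + uv' for u = 15*exp(z/2) and v = log(z**2/2 + 5) — it is the derivative of the product u*v.
A general antiderivative is 15*exp(z/2)*log(z**2/2 + 5) + C.
The condition gives C = -1 + 15*exp(1)*log(7) - (15*exp(1)*log(7)) = -1.
So G(z) = 15*exp(z/2)*log(z**2/2 + 5) - 1.
Check: d/dz[15*exp(z/2)*log(z**2/2 + 5) - 1] = (15*z**2*exp(z/2)*log(z**2/2 + 5) + 60*z*exp(z/2) + 150*exp(z/2)*log(z**2/2 + 5))/(2*z**2 + 20) = G'(z).

G(z) = 15*exp(z/2)*log(z**2/2 + 5) - 1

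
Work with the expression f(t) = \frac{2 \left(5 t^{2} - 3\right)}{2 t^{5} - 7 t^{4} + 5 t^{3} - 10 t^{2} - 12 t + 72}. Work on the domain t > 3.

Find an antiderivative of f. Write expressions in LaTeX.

Factor the denominator (\left(t - 3\right) \left(t - 2\right) \left(2 t + 3\right) \left(t^{2} + 4\right)) and decompose: f = - \frac{23 \left(11 t + 46\right)}{1300 \left(t^{2} + 4\right)} + \frac{88}{525 \left(2 t + 3\right)} - \frac{17}{28 \left(t - 2\right)} + \frac{28}{39 \left(t - 3\right)}; each piece integrates to a log, atan, or power term.
Check: d/dt[\frac{28 \log{\left(t - 3 \right)}}{39} - \frac{17 \log{\left(t - 2 \right)}}{28} + \frac{44 \log{\left(t + \frac{3}{2} \right)}}{525} - \frac{253 \log{\left(t^{2} + 4 \right)}}{2600} - \frac{529 \operatorname{atan}{\left(\frac{t}{2} \right)}}{1300}] = \frac{10 t^{2} - 6}{2 t^{5} - 7 t^{4} + 5 t^{3} - 10 t^{2} - 12 t + 72}, which equals f(t).

An antiderivative is F(t) = \frac{28 \log{\left(t - 3 \right)}}{39} - \frac{17 \log{\left(t - 2 \right)}}{28} + \frac{44 \log{\left(t + \frac{3}{2} \right)}}{525} - \frac{253 \log{\left(t^{2} + 4 \right)}}{2600} - \frac{529 \operatorname{atan}{\left(\frac{t}{2} \right)}}{1300}.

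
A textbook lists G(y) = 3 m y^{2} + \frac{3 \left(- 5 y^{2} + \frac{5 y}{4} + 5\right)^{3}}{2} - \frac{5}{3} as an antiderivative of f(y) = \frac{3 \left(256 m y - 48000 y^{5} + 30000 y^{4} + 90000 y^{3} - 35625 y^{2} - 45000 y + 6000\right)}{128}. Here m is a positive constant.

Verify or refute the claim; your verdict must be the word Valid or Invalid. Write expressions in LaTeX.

Valid - the claim checks out under differentiation.

d/dy[G] = 6 m y - 1125 y^{5} + \frac{5625 y^{4}}{8} + \frac{16875 y^{3}}{8} - \frac{106875 y^{2}}{128} - \frac{16875 y}{16} + \frac{1125}{8}
This equals f(y) exactly, so the claim holds.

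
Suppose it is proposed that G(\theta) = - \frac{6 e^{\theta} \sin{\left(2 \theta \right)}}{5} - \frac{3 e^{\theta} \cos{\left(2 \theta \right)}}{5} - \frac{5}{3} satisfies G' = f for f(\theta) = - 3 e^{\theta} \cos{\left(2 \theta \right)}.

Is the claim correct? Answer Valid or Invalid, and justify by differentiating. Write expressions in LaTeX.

Valid - differentiating G returns exactly f.

d/d\theta[G] = - 3 e^{\theta} \cos{\left(2 \theta \right)}
This equals f(\theta) exactly, so the claim holds.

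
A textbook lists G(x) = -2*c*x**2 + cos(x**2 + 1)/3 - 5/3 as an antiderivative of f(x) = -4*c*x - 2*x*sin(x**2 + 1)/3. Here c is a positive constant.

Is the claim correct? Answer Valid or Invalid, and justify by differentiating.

d/dx[G] = -4*c*x - 2*x*sin(x**2 + 1)/3
This equals f(x) exactly, so the claim holds.

Valid - differentiating G returns exactly f.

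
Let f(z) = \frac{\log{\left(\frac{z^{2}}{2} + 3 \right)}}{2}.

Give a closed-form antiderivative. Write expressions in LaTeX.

An antiderivative is F(z) = \frac{z \log{\left(\frac{z^{2}}{2} + 3 \right)} - 2 z + 2 \sqrt{6} \operatorname{atan}{\left(\frac{\sqrt{6} z}{6} \right)}}{2}.

For F(z) to be correct the identity F'(z) - f(z) = 0 must hold.
Check: d/dz[\frac{z \log{\left(\frac{z^{2}}{2} + 3 \right)} - 2 z + 2 \sqrt{6} \operatorname{atan}{\left(\frac{\sqrt{6} z}{6} \right)}}{2}] = \frac{\log{\left(\frac{z^{2}}{2} + 3 \right)}}{2} = f(z).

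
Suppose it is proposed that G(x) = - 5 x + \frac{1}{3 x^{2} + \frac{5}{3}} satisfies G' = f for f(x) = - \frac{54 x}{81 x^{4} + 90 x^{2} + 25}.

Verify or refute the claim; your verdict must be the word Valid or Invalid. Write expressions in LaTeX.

Invalid: d/dx[G] - f = -5, which is not 0.

d/dx[G] = \frac{- 405 x^{4} - 450 x^{2} - 54 x - 125}{81 x^{4} + 90 x^{2} + 25}
d/dx[G] - f(x) = -5 != 0.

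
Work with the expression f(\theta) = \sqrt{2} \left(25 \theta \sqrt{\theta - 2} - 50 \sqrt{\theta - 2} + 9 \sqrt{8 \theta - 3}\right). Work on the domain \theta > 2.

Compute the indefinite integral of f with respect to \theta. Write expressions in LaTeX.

An antiderivative F(\theta) passes only if d/d\theta[F] lands on f(\theta) exactly.
Check: d/d\theta[\frac{\sqrt{2} \left(40 \left(\theta - 2\right)^{\frac{5}{2}} + 3 \left(8 \theta - 3\right)^{\frac{3}{2}}\right)}{4}] = 25 \sqrt{2} \theta \sqrt{\theta - 2} - 50 \sqrt{2} \sqrt{\theta - 2} + 9 \sqrt{2} \sqrt{8 \theta - 3}, which equals f(\theta).

F(\theta) = \frac{\sqrt{2} \left(40 \left(\theta - 2\right)^{\frac{5}{2}} + 3 \left(8 \theta - 3\right)^{\frac{3}{2}}\right)}{4} + C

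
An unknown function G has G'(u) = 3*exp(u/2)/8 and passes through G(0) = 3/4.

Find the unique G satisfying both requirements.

A candidate passes only if d/du[G] lands on the given G'(u) exactly.
A general antiderivative is 3*exp(u/2)/4 + C.
The condition gives C = 3/4 - (3/4) = 0.
So G(u) = 3*exp(u/2)/4.
Check: d/du[3*exp(u/2)/4] = 3*exp(u/2)/8 = G'(u).

G(u) = 3*exp(u/2)/4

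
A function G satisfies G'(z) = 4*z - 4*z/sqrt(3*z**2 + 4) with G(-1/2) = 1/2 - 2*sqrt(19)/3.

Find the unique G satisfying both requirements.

G(z) = 2*z**2 - 4*sqrt(3*z**2 + 4)/3

Integrate term by term and add the pieces.
A general antiderivative is 2*z**2 - 4*sqrt(3*z**2 + 4)/3 - 1 + C.
The condition gives C = 1/2 - 2*sqrt(19)/3 - (-2*sqrt(19)/3 - 1/2) = 1.
So G(z) = 2*z**2 - 4*sqrt(3*z**2 + 4)/3.
Check: d/dz[2*z**2 - 4*sqrt(3*z**2 + 4)/3] = (4*z*sqrt(3*z**2 + 4) - 4*z)/sqrt(3*z**2 + 4), which equals G'(z).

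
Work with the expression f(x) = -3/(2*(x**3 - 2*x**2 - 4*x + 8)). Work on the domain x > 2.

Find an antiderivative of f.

The denominator factors as 2*(x - 2)**2*(x + 2); partial fractions split f into directly integrable pieces: -3/(32*(x + 2)) + 3/(32*(x - 2)) - 3/(8*(x - 2)**2).
Check: d/dx[3*log(x - 2)/32 - 3*log(x + 2)/32 + 3/(8*x - 16)] = -3/(2*x**3 - 4*x**2 - 8*x + 16), which equals f(x).

An antiderivative is F(x) = 3*log(x - 2)/32 - 3*log(x + 2)/32 + 3/(8*x - 16).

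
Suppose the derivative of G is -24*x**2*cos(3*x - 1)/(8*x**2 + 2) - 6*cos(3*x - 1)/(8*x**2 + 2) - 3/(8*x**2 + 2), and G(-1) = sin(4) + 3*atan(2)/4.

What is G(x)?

The integrand splits into summands that can be handled one at a time.
A general antiderivative is -sin(3*x - 1) - 3*atan(2*x)/4 + C.
The condition gives C = sin(4) + 3*atan(2)/4 - (sin(4) + 3*atan(2)/4) = 0.
So G(x) = -sin(3*x - 1) - 3*atan(2*x)/4.
Check: d/dx[-sin(3*x - 1) - 3*atan(2*x)/4] = (-24*x**2*cos(3*x - 1) - 6*cos(3*x - 1) - 3)/(8*x**2 + 2), which equals G'(x).

G(x) = -sin(3*x - 1) - 3*atan(2*x)/4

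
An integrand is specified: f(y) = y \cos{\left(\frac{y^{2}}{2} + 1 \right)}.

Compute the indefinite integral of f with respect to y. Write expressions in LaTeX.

f matches the chain-rule pattern g'(h)*h' with inner function h(y) = \frac{y^{2}}{2} + 1; substituting u = h(y) collapses the integral.
Check: d/dy[\sin{\left(\frac{y^{2}}{2} + 1 \right)}] = y \cos{\left(\frac{y^{2}}{2} + 1 \right)} = f(y).

F(y) = \sin{\left(\frac{y^{2}}{2} + 1 \right)} + C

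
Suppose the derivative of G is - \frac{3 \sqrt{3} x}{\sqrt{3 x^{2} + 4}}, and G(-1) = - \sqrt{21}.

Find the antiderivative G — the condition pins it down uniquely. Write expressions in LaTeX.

G(x) = - \sqrt{3} \sqrt{3 x^{2} + 4}

The substitution u = x^{2} + \frac{4}{3} works: G'(x) is exactly (dG/du)*(du/dx) for that inner function.
A general antiderivative is - 3 \sqrt{x^{2} + \frac{4}{3}} + C.
The condition gives C = - \sqrt{21} - (- \sqrt{21}) = 0.
So G(x) = - \sqrt{3} \sqrt{3 x^{2} + 4}.
Check: d/dx[- \sqrt{3} \sqrt{3 x^{2} + 4}] = - \frac{3 \sqrt{3} x}{\sqrt{3 x^{2} + 4}} = G'(x).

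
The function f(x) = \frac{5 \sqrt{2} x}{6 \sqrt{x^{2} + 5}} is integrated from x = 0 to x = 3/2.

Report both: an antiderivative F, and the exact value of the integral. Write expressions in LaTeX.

Antiderivative: F(x) = \frac{5 \sqrt{\frac{x^{2}}{2} + \frac{5}{2}}}{3}; value = - \frac{5 \sqrt{10}}{6} + \frac{5 \sqrt{58}}{12}

The substitution u = \frac{x^{2}}{2} + \frac{5}{2} works: f is exactly (dF/du)*(du/dx) for that inner function.
F(x) = \frac{5 \sqrt{\frac{x^{2}}{2} + \frac{5}{2}}}{3} is an antiderivative of f.
Check: d/dx[\frac{5 \sqrt{\frac{x^{2}}{2} + \frac{5}{2}}}{3}] = \frac{5 \sqrt{2} x}{6 \sqrt{x^{2} + 5}} = f(x).
F(3/2) = \frac{5 \sqrt{58}}{12}; F(0) = \frac{5 \sqrt{10}}{6}.
Integral = F(3/2) - F(0) = - \frac{5 \sqrt{10}}{6} + \frac{5 \sqrt{58}}{12}.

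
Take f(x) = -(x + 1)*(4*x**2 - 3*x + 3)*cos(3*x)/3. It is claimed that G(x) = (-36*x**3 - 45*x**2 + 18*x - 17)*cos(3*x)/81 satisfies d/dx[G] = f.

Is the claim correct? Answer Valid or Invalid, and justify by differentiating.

Invalid: d/dx[G] - f = 4*x**3*sin(3*x)/3 + 4*x**3*cos(3*x)/3 + 5*x**2*sin(3*x)/3 - x**2*cos(3*x) - 2*x*sin(3*x)/3 - 10*x*cos(3*x)/9 + 17*sin(3*x)/27 + 11*cos(3*x)/9, which is not 0.

d/dx[G] = 4*x**3*sin(3*x)/3 + 5*x**2*sin(3*x)/3 - 4*x**2*cos(3*x)/3 - 2*x*sin(3*x)/3 - 10*x*cos(3*x)/9 + 17*sin(3*x)/27 + 2*cos(3*x)/9
d/dx[G] - f(x) = 4*x**3*sin(3*x)/3 + 4*x**3*cos(3*x)/3 + 5*x**2*sin(3*x)/3 - x**2*cos(3*x) - 2*x*sin(3*x)/3 - 10*x*cos(3*x)/9 + 17*sin(3*x)/27 + 11*cos(3*x)/9 != 0.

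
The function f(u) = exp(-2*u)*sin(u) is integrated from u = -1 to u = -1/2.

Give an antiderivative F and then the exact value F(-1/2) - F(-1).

Antiderivative: F(u) = -2*exp(-2*u)*sin(u)/5 - exp(-2*u)*cos(u)/5; value = -2*exp(2)*sin(1)/5 - exp(1)*cos(1/2)/5 + 2*exp(1)*sin(1/2)/5 + exp(2)*cos(1)/5

A candidate is checked by its d/du: the result must match f(u).
F(u) = -2*exp(-2*u)*sin(u)/5 - exp(-2*u)*cos(u)/5 is an antiderivative of f.
Check: d/du[-2*exp(-2*u)*sin(u)/5 - exp(-2*u)*cos(u)/5] = exp(-2*u)*sin(u) = f(u).
F(-1/2) = -exp(1)*cos(1/2)/5 + 2*exp(1)*sin(1/2)/5; F(-1) = -exp(2)*cos(1)/5 + 2*exp(2)*sin(1)/5.
Integral = F(-1/2) - F(-1) = -2*exp(2)*sin(1)/5 - exp(1)*cos(1/2)/5 + 2*exp(1)*sin(1/2)/5 + exp(2)*cos(1)/5.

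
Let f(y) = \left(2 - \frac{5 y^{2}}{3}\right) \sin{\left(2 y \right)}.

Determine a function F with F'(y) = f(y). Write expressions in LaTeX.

Check any antiderivative F(y) by computing F'(y) and comparing it with f(y).
Check: d/dy[\frac{10 y^{2} \cos{\left(2 y \right)} - 10 y \sin{\left(2 y \right)} - 17 \cos{\left(2 y \right)}}{12}] = - \frac{5 y^{2} \sin{\left(2 y \right)}}{3} + 2 \sin{\left(2 y \right)}, which equals f(y).

An antiderivative is F(y) = \frac{10 y^{2} \cos{\left(2 y \right)} - 10 y \sin{\left(2 y \right)} - 17 \cos{\left(2 y \right)}}{12}.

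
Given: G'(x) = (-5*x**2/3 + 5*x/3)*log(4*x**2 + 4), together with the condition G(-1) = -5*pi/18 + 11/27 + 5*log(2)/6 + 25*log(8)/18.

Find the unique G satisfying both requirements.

G(x) = 10*x**3/27 - 5*x**2/6 - 10*x/9 + (-5*x**3/9 + 5*x**2/6)*log(4*x**2 + 4) + 5*log(x**2 + 1)/6 + 10*atan(x)/9 + 1/2

A first test for any G(x): its x-derivative must equal the given G'(x).
A general antiderivative is 10*x**3/27 - 5*x**2/6 - 10*x/9 + (-5*x**3/9 + 5*x**2/6)*log(4*x**2 + 4) + 5*log(x**2 + 1)/6 + 10*atan(x)/9 + C.
The condition gives C = -5*pi/18 + 11/27 + 5*log(2)/6 + 25*log(8)/18 - (-5*pi/18 - 5/54 + 5*log(2)/6 + 25*log(8)/18) = 1/2.
So G(x) = 10*x**3/27 - 5*x**2/6 - 10*x/9 + (-5*x**3/9 + 5*x**2/6)*log(4*x**2 + 4) + 5*log(x**2 + 1)/6 + 10*atan(x)/9 + 1/2.
Check: d/dx[10*x**3/27 - 5*x**2/6 - 10*x/9 + (-5*x**3/9 + 5*x**2/6)*log(4*x**2 + 4) + 5*log(x**2 + 1)/6 + 10*atan(x)/9 + 1/2] = -5*x**2*log(x**2 + 1)/3 - 10*x**2*log(2)/3 + 5*x*log(x**2 + 1)/3 + 10*x*log(2)/3, which equals G'(x).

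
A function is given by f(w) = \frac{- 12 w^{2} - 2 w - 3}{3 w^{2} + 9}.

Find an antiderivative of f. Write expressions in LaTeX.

An antiderivative is F(w) = - 4 w - \frac{\log{\left(w^{2} + 3 \right)}}{3} + \frac{11 \sqrt{3} \operatorname{atan}{\left(\frac{\sqrt{3} w}{3} \right)}}{3}.

An antiderivative F(w) passes only if d/dw[F] lands on f(w) exactly.
Check: d/dw[- 4 w - \frac{\log{\left(w^{2} + 3 \right)}}{3} + \frac{11 \sqrt{3} \operatorname{atan}{\left(\frac{\sqrt{3} w}{3} \right)}}{3}] = \frac{- 12 w^{2} - 2 w - 3}{3 w^{2} + 9} = f(w).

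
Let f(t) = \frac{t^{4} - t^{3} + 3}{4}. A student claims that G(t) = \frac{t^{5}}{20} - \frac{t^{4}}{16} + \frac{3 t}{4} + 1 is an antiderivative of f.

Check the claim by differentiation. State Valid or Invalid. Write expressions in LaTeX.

d/dt[G] = \frac{t^{4}}{4} - \frac{t^{3}}{4} + \frac{3}{4}
This equals f(t) exactly, so the claim holds.

Valid: G'(t) = f(t).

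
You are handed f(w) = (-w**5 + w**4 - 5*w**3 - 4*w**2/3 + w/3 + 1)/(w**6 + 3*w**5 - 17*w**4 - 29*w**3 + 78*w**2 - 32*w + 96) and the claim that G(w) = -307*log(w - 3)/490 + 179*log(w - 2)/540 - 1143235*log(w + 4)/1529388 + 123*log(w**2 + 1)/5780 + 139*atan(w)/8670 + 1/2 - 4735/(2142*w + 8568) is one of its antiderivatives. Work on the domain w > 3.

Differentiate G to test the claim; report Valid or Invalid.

d/dw[G] = (-3*w**5 + 3*w**4 - 15*w**3 - 4*w**2 + w + 3)/(3*w**6 + 9*w**5 - 51*w**4 - 87*w**3 + 234*w**2 - 96*w + 288)
This equals f(w) exactly, so the claim holds.

Valid - differentiating G returns exactly f.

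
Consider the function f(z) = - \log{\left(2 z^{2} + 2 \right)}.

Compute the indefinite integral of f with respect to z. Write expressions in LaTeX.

F(z) = - z \log{\left(z^{2} + 1 \right)} - z \log{\left(2 \right)} + 2 z - 2 \operatorname{atan}{\left(z \right)} + C

Whatever form F(z) takes, F'(z) = f(z) is non-negotiable.
Check: d/dz[- z \log{\left(z^{2} + 1 \right)} - z \log{\left(2 \right)} + 2 z - 2 \operatorname{atan}{\left(z \right)}] = - \log{\left(z^{2} + 1 \right)} - \log{\left(2 \right)}, which equals f(z).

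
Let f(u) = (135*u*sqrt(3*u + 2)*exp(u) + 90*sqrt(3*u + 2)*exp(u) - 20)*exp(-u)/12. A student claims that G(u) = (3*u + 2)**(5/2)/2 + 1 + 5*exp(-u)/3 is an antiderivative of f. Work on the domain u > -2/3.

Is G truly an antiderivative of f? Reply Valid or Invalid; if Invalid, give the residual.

Valid: G'(u) = f(u).

d/du[G] = (135*u*sqrt(3*u + 2)*exp(u) + 90*sqrt(3*u + 2)*exp(u) - 20)*exp(-u)/12
This equals f(u) exactly, so the claim holds.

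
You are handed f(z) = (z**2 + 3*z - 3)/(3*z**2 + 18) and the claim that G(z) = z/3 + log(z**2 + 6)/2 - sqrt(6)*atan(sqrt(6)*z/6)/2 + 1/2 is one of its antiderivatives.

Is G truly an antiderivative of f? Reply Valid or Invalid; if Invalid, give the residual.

d/dz[G] = (z**2 + 3*z - 3)/(3*z**2 + 18)
This equals f(z) exactly, so the claim holds.

Valid - the claim checks out under differentiation.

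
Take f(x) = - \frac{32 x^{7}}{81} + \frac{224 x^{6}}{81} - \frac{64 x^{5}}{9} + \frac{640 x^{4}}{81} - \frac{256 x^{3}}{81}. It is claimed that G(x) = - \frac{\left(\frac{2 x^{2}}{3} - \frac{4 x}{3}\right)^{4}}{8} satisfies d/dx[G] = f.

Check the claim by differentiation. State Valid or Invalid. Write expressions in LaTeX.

d/dx[G] = - \frac{16 x^{7}}{81} + \frac{112 x^{6}}{81} - \frac{32 x^{5}}{9} + \frac{320 x^{4}}{81} - \frac{128 x^{3}}{81}
d/dx[G] - f(x) = \frac{16 x^{7}}{81} - \frac{112 x^{6}}{81} + \frac{32 x^{5}}{9} - \frac{320 x^{4}}{81} + \frac{128 x^{3}}{81} != 0.

Invalid: d/dx[G] - f = \frac{16 x^{7}}{81} - \frac{112 x^{6}}{81} + \frac{32 x^{5}}{9} - \frac{320 x^{4}}{81} + \frac{128 x^{3}}{81}, which is not 0.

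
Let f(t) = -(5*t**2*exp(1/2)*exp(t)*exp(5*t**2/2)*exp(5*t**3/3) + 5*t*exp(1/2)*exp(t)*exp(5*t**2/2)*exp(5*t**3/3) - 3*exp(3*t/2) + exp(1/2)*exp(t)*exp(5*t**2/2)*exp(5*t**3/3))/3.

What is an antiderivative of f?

An antiderivative is F(t) = 2*exp(3*t/2)/3 - exp(1/2)*exp(t)*exp(5*t**2/2)*exp(5*t**3/3)/3.

Check any antiderivative F(t) by computing F'(t) and comparing it with f(t).
Check: d/dt[2*exp(3*t/2)/3 - exp(1/2)*exp(t)*exp(5*t**2/2)*exp(5*t**3/3)/3] = -5*t**2*exp(1/2)*exp(t)*exp(5*t**2/2)*exp(5*t**3/3)/3 - 5*t*exp(1/2)*exp(t)*exp(5*t**2/2)*exp(5*t**3/3)/3 + exp(3*t/2) - exp(1/2)*exp(t)*exp(5*t**2/2)*exp(5*t**3/3)/3, which equals f(t).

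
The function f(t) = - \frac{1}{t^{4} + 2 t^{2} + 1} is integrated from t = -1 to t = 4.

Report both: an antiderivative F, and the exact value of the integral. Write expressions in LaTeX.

Antiderivative: F(t) = - \frac{t^{2} \operatorname{atan}{\left(t \right)} + t + \operatorname{atan}{\left(t \right)}}{2 \left(t^{2} + 1\right)}; value = - \frac{\operatorname{atan}{\left(4 \right)}}{2} - \frac{\pi}{8} - \frac{25}{68}

Any candidate F(t) must reproduce f(t) exactly when differentiated.
F(t) = - \frac{t^{2} \operatorname{atan}{\left(t \right)} + t + \operatorname{atan}{\left(t \right)}}{2 \left(t^{2} + 1\right)} is an antiderivative of f.
Check: d/dt[- \frac{t^{2} \operatorname{atan}{\left(t \right)} + t + \operatorname{atan}{\left(t \right)}}{2 \left(t^{2} + 1\right)}] = - \frac{1}{t^{4} + 2 t^{2} + 1} = f(t).
F(4) = - \frac{\operatorname{atan}{\left(4 \right)}}{2} - \frac{2}{17}; F(-1) = \frac{1}{4} + \frac{\pi}{8}.
Integral = F(4) - F(-1) = - \frac{\operatorname{atan}{\left(4 \right)}}{2} - \frac{\pi}{8} - \frac{25}{68}.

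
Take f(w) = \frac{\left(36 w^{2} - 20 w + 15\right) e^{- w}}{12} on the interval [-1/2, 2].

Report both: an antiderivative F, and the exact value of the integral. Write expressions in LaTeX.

Recognize the product-rule pattern: f = u'v + uv' with u = - 3 w^{2} - \frac{13 w}{3} - \frac{67}{12}, v = e^{- w}, so integration by parts undoes it.
F(w) = \frac{\left(- 36 w^{2} - 52 w - 67\right) e^{- w}}{12} is an antiderivative of f.
Check: d/dw[\frac{\left(- 36 w^{2} - 52 w - 67\right) e^{- w}}{12}] = \frac{\left(36 w^{2} - 20 w + 15\right) e^{- w}}{12} = f(w).
F(2) = - \frac{105}{4 e^{2}}; F(-1/2) = - \frac{25 e^{\frac{1}{2}}}{6}.
Integral = F(2) - F(-1/2) = - \frac{105}{4 e^{2}} + \frac{25 e^{\frac{1}{2}}}{6}.

Antiderivative: F(w) = \frac{\left(- 36 w^{2} - 52 w - 67\right) e^{- w}}{12}; value = - \frac{105}{4 e^{2}} + \frac{25 e^{\frac{1}{2}}}{6}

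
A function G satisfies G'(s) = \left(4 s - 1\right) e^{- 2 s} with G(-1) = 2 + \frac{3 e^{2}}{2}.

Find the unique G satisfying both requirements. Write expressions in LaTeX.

Recognize the product-rule pattern: G'(s) = u'v + uv' with u = - 2 s - \frac{1}{2}, v = e^{- 2 s}, so integration by parts undoes it.
A general antiderivative is \frac{\left(- 4 s - 1\right) e^{- 2 s}}{2} + C.
The condition gives C = 2 + \frac{3 e^{2}}{2} - (\frac{3 e^{2}}{2}) = 2.
So G(s) = \frac{\left(- 4 s - 1\right) e^{- 2 s}}{2} + 2.
Check: d/ds[\frac{\left(- 4 s - 1\right) e^{- 2 s}}{2} + 2] = \left(4 s - 1\right) e^{- 2 s} = G'(s).

G(s) = \frac{\left(- 4 s - 1\right) e^{- 2 s}}{2} + 2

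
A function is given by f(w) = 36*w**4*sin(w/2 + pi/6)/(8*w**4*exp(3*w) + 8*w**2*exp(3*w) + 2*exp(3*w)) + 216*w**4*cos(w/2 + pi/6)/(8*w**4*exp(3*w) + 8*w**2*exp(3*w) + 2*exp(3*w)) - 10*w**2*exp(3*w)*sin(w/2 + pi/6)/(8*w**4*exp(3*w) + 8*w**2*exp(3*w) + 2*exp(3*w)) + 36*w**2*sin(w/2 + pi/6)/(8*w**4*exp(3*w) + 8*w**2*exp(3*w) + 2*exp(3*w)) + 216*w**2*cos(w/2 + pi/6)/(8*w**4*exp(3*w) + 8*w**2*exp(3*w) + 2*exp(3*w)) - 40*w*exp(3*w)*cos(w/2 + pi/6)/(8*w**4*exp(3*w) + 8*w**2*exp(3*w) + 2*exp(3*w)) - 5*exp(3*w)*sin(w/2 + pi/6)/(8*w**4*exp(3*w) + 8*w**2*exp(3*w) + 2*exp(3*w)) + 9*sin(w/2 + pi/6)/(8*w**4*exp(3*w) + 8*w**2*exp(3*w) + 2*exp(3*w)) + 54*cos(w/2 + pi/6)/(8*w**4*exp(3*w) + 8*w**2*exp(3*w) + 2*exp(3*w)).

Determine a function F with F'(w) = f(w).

Recognize the product-rule pattern: f = u'v + uv' with u = -9*exp(-3*w) + 5/(2*w**2 + 1), v = cos(w/2 + pi/6), so integration by parts undoes it.
Check: d/dw[-9*exp(-3*w)*cos(w/2 + pi/6) + 15*cos(w/2 + pi/6)/(6*w**2 + 3)] = (36*w**4*sin(w/2 + pi/6) + 216*w**4*cos(w/2 + pi/6) - 10*w**2*exp(3*w)*sin(w/2 + pi/6) + 36*w**2*sin(w/2 + pi/6) + 216*w**2*cos(w/2 + pi/6) - 40*w*exp(3*w)*cos(w/2 + pi/6) - 5*exp(3*w)*sin(w/2 + pi/6) + 9*sin(w/2 + pi/6) + 54*cos(w/2 + pi/6))/(8*w**4*exp(3*w) + 8*w**2*exp(3*w) + 2*exp(3*w)), which equals f(w).

An antiderivative is F(w) = -9*exp(-3*w)*cos(w/2 + pi/6) + 15*cos(w/2 + pi/6)/(6*w**2 + 3).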